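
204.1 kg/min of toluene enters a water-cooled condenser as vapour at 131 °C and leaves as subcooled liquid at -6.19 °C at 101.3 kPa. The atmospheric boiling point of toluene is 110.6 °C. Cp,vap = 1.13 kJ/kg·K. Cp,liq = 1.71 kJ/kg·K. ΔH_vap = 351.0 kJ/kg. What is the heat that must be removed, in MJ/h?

Q_c = 7030 MJ/h

vapour 131→110.6 °C: -23.052 kJ/kg
condensation at 110.6 °C: -351 kJ/kg
liquid 110.6→-6.19 °C: -199.71 kJ/kg
Δh = -23.052 + -351 + -199.71 = -573.76 kJ/kg
Q = ṁ·Δh = 204.1 kg/min × -573.76 kJ/kg = -117110 kJ/min
|Q| = 1951.8 kW = 7026.3 MJ/h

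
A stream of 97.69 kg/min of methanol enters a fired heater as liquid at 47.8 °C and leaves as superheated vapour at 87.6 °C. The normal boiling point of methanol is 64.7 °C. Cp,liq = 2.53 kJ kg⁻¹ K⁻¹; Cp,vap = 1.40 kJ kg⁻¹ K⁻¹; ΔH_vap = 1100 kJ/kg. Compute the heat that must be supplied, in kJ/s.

Q = 1910 kJ/s

liquid 47.8→64.7 °C: 42.757 kJ/kg
vaporisation at 64.7 °C: 1100 kJ/kg
vapour 64.7→87.6 °C: 32.06 kJ/kg
Δh = 42.757 + 1100 + 32.06 = 1174.8 kJ/kg
Q = ṁ·Δh = 97.69 kg/min × 1174.8 kJ/kg = 114770 kJ/min
|Q| = 1912.8 kW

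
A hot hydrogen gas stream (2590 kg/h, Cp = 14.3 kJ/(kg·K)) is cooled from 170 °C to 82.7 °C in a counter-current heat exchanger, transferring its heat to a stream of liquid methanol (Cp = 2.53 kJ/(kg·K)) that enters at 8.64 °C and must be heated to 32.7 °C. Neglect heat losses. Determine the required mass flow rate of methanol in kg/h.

Heat released by hot stream: Q = 2590 × 14.3 × (170 − 82.7) = 3.2333e+06 kJ/h
Energy balance on cold side (adiabatic exchanger): Q = ṁ_c·Cp_c·(T_c,out − T_c,in)
ṁ_c = 3.2333e+06 / [2.53 × (32.7 − 8.64)] = 53117 kg/h

ṁ_c = 53100 kg/h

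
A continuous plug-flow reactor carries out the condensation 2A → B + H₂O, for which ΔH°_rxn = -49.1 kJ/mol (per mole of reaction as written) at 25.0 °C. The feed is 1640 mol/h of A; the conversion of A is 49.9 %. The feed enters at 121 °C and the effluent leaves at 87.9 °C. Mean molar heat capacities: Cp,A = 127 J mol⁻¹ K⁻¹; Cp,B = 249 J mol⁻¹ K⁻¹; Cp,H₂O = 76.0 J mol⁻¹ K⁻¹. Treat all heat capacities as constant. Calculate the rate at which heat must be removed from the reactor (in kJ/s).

Extent of reaction ξ = 0.499 × 1640 / 2 = 409.18 mol/h
Reaction term: ξ·ΔH°_rxn = 409.18 × -49.1 = -20091 kJ/h
Sensible, feed 121→25 °C: -19995 kJ/h
Outlet flows (mol/h): A 821.64, B 409.18, H₂O 409.18
Sensible, products 25→87.9 °C: 14928 kJ/h
Q = ΔH = -25157 kJ/h = -6.9882 kW
Heat removed = 6.9882 kJ/s

Q_out = 6.99 kJ/s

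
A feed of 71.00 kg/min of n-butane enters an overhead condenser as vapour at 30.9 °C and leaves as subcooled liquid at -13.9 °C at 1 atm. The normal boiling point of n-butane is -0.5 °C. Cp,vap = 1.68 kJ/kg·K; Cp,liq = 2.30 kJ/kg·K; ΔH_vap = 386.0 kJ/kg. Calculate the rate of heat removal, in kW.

vapour 30.9→-0.5 °C: -52.752 kJ/kg
condensation at -0.5 °C: -386 kJ/kg
liquid -0.5→-13.9 °C: -30.82 kJ/kg
Δh = -52.752 + -386 + -30.82 = -469.57 kJ/kg
Q = ṁ·Δh = 71.00 kg/min × -469.57 kJ/kg = -33340 kJ/min
|Q| = 555.66 kW

Q_c = 556 kW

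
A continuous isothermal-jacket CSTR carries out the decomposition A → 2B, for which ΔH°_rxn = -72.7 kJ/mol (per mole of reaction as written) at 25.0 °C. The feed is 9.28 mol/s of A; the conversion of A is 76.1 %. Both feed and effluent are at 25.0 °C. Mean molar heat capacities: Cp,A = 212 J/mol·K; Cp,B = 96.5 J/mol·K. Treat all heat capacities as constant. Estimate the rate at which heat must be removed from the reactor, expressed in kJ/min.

Q_out = 30800 kJ/min

Extent of reaction ξ = 0.761 × 9.28 = 7.0621 mol/s
Reaction term: ξ·ΔH°_rxn = 7.0621 × -72.7 = -513.41 kJ/s
Q = ΔH = -513.41 kJ/s = -513.41 kW
Heat removed = 30805 kJ/min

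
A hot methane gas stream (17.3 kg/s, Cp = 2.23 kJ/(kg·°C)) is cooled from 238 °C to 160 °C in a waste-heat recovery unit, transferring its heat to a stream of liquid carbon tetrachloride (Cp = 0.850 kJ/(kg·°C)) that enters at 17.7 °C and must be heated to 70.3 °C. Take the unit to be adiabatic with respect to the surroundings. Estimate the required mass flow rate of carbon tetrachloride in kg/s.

Heat released by hot stream: Q = 17.3 × 2.23 × (238 − 160) = 3009.2 kJ/s
Energy balance on cold side (adiabatic exchanger): Q = ṁ_c·Cp_c·(T_c,out − T_c,in)
ṁ_c = 3009.2 / [0.850 × (70.3 − 17.7)] = 67.304 kg/s

ṁ_c = 67.3 kg/s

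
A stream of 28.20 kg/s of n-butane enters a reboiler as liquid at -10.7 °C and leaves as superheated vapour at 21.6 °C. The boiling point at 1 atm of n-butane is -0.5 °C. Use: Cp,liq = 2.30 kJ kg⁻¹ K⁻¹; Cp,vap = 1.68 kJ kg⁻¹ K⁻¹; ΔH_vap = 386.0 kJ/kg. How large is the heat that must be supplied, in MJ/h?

Q = 45300 MJ/h

liquid -10.7→-0.5 °C: 23.46 kJ/kg
vaporisation at -0.5 °C: 386 kJ/kg
vapour -0.5→21.6 °C: 37.128 kJ/kg
Δh = 23.46 + 386 + 37.128 = 446.59 kJ/kg
Q = ṁ·Δh = 28.20 kg/s × 446.59 kJ/kg = 12594 kJ/s
|Q| = 12594 kW = 45338 MJ/h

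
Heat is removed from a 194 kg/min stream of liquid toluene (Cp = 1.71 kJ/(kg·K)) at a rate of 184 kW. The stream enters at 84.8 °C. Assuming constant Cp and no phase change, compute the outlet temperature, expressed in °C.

Q = 184 kW = 11040 kJ/min
ΔT = Q/(ṁ·Cp) = 11040/(194×1.71) = 33.279 K
T_out = 84.8 − 33.279 = 51.521 °C

T_out = 51.5 °C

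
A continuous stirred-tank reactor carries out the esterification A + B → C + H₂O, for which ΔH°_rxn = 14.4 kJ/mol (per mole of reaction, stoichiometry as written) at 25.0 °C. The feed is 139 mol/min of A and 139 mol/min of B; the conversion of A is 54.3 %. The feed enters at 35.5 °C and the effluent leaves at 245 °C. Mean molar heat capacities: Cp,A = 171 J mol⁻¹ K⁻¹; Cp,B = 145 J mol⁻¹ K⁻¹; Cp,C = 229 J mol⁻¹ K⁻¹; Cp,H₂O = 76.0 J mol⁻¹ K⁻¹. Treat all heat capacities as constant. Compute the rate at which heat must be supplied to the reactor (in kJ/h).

Extent of reaction ξ = 0.543 × 139 = 75.477 mol/min
Reaction term: ξ·ΔH°_rxn = 75.477 × 14.4 = 1086.9 kJ/min
Sensible, feed 35.5→25 °C: -461.2 kJ/min
Outlet flows (mol/min): A 63.523, B 63.523, C 75.477, H₂O 75.477
Sensible, products 25→245 °C: 9480.6 kJ/min
Q = ΔH = 10106 kJ/min = 168.44 kW
Heat supplied = 606380 kJ/h

Q_in = 606000 kJ/h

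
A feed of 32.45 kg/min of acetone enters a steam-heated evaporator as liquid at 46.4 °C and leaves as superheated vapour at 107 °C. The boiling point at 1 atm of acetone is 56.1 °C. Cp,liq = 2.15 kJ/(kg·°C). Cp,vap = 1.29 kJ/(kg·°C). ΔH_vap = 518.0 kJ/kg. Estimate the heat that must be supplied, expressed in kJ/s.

liquid 46.4→56.1 °C: 20.855 kJ/kg
vaporisation at 56.1 °C: 518 kJ/kg
vapour 56.1→107 °C: 65.661 kJ/kg
Δh = 20.855 + 518 + 65.661 = 604.52 kJ/kg
Q = ṁ·Δh = 32.45 kg/min × 604.52 kJ/kg = 19617 kJ/min
|Q| = 326.94 kW

Q = 327 kJ/s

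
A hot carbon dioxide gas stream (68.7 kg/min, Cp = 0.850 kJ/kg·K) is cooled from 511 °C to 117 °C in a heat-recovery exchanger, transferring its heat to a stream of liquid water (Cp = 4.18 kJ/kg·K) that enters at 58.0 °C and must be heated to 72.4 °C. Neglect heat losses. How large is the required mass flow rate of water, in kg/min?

ṁ_c = 382 kg/min

Heat released by hot stream: Q = 68.7 × 0.850 × (511 − 117) = 23008 kJ/min
Energy balance on cold side (adiabatic exchanger): Q = ṁ_c·Cp_c·(T_c,out − T_c,in)
ṁ_c = 23008 / [4.18 × (72.4 − 58.0)] = 382.24 kg/min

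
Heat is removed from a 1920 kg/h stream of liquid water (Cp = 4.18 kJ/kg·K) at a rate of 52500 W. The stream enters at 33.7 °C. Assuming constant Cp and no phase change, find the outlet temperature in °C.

Q = 52500 W = 189000 kJ/h
ΔT = Q/(ṁ·Cp) = 189000/(1920×4.18) = 23.55 K
T_out = 33.7 − 23.55 = 10.15 °C

T_out = 10.2 °C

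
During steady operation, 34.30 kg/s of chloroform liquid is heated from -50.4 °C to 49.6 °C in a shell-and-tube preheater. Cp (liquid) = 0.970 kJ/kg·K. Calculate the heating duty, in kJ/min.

Q = ṁ·Cp·ΔT = 34.30 × 0.970 × (49.6 − -50.4) = 3327.1 kJ/s
Heating duty = 199630 kJ/min

Q = 200000 kJ/min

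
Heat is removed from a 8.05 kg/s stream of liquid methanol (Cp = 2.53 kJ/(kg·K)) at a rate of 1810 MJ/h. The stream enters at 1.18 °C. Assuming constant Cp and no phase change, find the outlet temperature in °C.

T_out = -23.5 °C

Q = 1810 MJ/h = 502.78 kJ/s
ΔT = Q/(ṁ·Cp) = 502.78/(8.05×2.53) = 24.687 K
T_out = 1.18 − 24.687 = -23.507 °C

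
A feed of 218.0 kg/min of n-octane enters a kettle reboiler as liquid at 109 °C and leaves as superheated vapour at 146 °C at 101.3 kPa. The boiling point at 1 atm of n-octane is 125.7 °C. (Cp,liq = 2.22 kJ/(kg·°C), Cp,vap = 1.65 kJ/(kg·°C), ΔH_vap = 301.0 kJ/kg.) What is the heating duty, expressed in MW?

Q = 1.35 MW

liquid 109→125.7 °C: 37.074 kJ/kg
vaporisation at 125.7 °C: 301 kJ/kg
vapour 125.7→146 °C: 33.495 kJ/kg
Δh = 37.074 + 301 + 33.495 = 371.57 kJ/kg
Q = ṁ·Δh = 218.0 kg/min × 371.57 kJ/kg = 81002 kJ/min
|Q| = 1350 kW = 1.35 MW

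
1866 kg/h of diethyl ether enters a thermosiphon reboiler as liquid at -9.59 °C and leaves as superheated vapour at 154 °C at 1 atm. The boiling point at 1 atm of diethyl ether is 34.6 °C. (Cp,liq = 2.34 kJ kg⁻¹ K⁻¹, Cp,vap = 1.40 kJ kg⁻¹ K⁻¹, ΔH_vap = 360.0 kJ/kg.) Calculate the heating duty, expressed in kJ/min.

Q = 19600 kJ/min

liquid -9.59→34.6 °C: 103.4 kJ/kg
vaporisation at 34.6 °C: 360 kJ/kg
vapour 34.6→154 °C: 167.16 kJ/kg
Δh = 103.4 + 360 + 167.16 = 630.56 kJ/kg
Q = ṁ·Δh = 1866 kg/h × 630.56 kJ/kg = 1.1766e+06 kJ/h
|Q| = 326.84 kW = 19611 kJ/min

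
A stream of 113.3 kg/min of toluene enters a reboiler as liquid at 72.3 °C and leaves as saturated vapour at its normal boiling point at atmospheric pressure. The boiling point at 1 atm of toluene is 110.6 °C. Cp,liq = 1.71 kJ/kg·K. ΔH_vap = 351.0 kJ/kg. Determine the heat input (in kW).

Q = 786 kW

liquid 72.3→110.6 °C: 65.493 kJ/kg
vaporisation at 110.6 °C: 351 kJ/kg
Δh = 65.493 + 351 = 416.49 kJ/kg
Q = ṁ·Δh = 113.3 kg/min × 416.49 kJ/kg = 47189 kJ/min
|Q| = 786.48 kW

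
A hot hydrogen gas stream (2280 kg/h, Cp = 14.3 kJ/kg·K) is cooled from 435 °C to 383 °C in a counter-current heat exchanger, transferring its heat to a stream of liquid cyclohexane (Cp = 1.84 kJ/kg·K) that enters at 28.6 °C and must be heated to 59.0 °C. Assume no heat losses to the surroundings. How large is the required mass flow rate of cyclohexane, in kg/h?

ṁ_c = 30300 kg/h

Heat released by hot stream: Q = 2280 × 14.3 × (435 − 383) = 1.6954e+06 kJ/h
Energy balance on cold side (adiabatic exchanger): Q = ṁ_c·Cp_c·(T_c,out − T_c,in)
ṁ_c = 1.6954e+06 / [1.84 × (59.0 − 28.6)] = 30310 kg/h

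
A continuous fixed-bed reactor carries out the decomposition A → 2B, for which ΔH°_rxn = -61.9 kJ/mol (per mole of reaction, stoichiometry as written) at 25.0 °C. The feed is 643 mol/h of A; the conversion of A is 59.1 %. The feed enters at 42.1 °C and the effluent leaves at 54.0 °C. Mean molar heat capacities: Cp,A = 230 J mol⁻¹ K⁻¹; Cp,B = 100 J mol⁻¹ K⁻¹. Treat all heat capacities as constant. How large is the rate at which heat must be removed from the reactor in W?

Extent of reaction ξ = 0.591 × 643 = 380.01 mol/h
Reaction term: ξ·ΔH°_rxn = 380.01 × -61.9 = -23523 kJ/h
Sensible, feed 42.1→25 °C: -2528.9 kJ/h
Outlet flows (mol/h): A 262.99, B 760.03
Sensible, products 25→54.0 °C: 3958.2 kJ/h
Q = ΔH = -22094 kJ/h = -6.1371 kW
Heat removed = 6137.1 W

Q_out = 6140 W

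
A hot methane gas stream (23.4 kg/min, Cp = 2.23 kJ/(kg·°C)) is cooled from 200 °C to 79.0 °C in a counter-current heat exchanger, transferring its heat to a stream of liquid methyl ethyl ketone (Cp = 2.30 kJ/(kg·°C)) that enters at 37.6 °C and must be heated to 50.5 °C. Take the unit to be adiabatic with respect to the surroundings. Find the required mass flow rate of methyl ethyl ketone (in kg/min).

ṁ_c = 213 kg/min

Heat released by hot stream: Q = 23.4 × 2.23 × (200 − 79.0) = 6314 kJ/min
Energy balance on cold side (adiabatic exchanger): Q = ṁ_c·Cp_c·(T_c,out − T_c,in)
ṁ_c = 6314 / [2.30 × (50.5 − 37.6)] = 212.81 kg/min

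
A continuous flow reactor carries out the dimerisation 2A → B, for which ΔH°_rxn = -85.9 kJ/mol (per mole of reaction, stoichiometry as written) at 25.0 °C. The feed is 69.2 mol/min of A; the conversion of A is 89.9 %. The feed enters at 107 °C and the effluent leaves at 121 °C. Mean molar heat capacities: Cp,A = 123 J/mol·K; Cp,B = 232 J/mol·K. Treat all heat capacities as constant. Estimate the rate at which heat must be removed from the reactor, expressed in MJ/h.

Q_out = 156 MJ/h

Extent of reaction ξ = 0.899 × 69.2 / 2 = 31.105 mol/min
Reaction term: ξ·ΔH°_rxn = 31.105 × -85.9 = -2672 kJ/min
Sensible, feed 107→25 °C: -697.95 kJ/min
Outlet flows (mol/min): A 6.9892, B 31.105
Sensible, products 25→121 °C: 775.31 kJ/min
Q = ΔH = -2594.6 kJ/min = -43.243 kW
Heat removed = 155.68 MJ/h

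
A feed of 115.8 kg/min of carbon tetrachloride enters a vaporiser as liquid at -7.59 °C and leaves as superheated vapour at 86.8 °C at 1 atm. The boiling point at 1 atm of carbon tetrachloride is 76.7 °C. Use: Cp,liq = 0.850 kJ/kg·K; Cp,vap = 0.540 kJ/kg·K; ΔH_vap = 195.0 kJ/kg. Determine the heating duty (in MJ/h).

Q = 1890 MJ/h

liquid -7.59→76.7 °C: 71.647 kJ/kg
vaporisation at 76.7 °C: 195 kJ/kg
vapour 76.7→86.8 °C: 5.454 kJ/kg
Δh = 71.647 + 195 + 5.454 = 272.1 kJ/kg
Q = ṁ·Δh = 115.8 kg/min × 272.1 kJ/kg = 31509 kJ/min
|Q| = 525.15 kW = 1890.6 MJ/h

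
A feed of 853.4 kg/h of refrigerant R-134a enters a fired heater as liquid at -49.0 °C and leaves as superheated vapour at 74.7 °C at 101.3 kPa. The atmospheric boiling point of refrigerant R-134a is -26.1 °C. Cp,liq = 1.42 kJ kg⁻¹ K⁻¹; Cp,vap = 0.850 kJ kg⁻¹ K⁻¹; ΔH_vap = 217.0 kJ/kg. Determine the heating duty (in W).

Q = 79500 W

liquid -49.0→-26.1 °C: 32.518 kJ/kg
vaporisation at -26.1 °C: 217 kJ/kg
vapour -26.1→74.7 °C: 85.68 kJ/kg
Δh = 32.518 + 217 + 85.68 = 335.2 kJ/kg
Q = ṁ·Δh = 853.4 kg/h × 335.2 kJ/kg = 286060 kJ/h
|Q| = 79.461 kW = 79461 W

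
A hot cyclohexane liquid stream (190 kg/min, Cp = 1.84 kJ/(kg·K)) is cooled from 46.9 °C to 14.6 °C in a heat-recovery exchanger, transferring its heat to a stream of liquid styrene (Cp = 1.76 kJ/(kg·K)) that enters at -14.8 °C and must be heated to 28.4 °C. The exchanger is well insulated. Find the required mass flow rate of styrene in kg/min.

Heat released by hot stream: Q = 190 × 1.84 × (46.9 − 14.6) = 11292 kJ/min
Energy balance on cold side (adiabatic exchanger): Q = ṁ_c·Cp_c·(T_c,out − T_c,in)
ṁ_c = 11292 / [1.76 × (28.4 − -14.8)] = 148.52 kg/min

ṁ_c = 149 kg/min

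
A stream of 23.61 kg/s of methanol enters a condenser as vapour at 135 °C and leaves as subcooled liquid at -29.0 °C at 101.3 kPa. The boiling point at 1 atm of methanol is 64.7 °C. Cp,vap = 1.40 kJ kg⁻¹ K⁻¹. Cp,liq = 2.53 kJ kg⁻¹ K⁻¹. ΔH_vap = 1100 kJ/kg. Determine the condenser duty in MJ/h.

Q_c = 122000 MJ/h

vapour 135→64.7 °C: -98.42 kJ/kg
condensation at 64.7 °C: -1100 kJ/kg
liquid 64.7→-29.0 °C: -237.06 kJ/kg
Δh = -98.42 + -1100 + -237.06 = -1435.5 kJ/kg
Q = ṁ·Δh = 23.61 kg/s × -1435.5 kJ/kg = -33892 kJ/s
|Q| = 33892 kW = 122010 MJ/h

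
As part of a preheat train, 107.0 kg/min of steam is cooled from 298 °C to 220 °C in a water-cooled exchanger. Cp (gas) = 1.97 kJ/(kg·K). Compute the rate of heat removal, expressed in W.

Q = ṁ·Cp·ΔT = 107.0 × 1.97 × (220 − 298) = -16442 kJ/min
Converting: 16442 / 60 s = 274.03 kW
Cooling duty = 274030 W

Q_c = 274000 W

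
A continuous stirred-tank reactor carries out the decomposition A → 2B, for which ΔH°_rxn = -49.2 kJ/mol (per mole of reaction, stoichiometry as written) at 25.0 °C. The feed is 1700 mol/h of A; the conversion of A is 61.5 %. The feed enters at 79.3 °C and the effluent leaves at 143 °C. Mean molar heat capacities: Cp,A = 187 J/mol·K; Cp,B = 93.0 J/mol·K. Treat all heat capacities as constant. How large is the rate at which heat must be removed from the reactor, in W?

Q_out = 8700 W

Extent of reaction ξ = 0.615 × 1700 = 1045.5 mol/h
Reaction term: ξ·ΔH°_rxn = 1045.5 × -49.2 = -51439 kJ/h
Sensible, feed 79.3→25 °C: -17262 kJ/h
Outlet flows (mol/h): A 654.5, B 2091
Sensible, products 25→143 °C: 37389 kJ/h
Q = ΔH = -31312 kJ/h = -8.6977 kW
Heat removed = 8697.7 W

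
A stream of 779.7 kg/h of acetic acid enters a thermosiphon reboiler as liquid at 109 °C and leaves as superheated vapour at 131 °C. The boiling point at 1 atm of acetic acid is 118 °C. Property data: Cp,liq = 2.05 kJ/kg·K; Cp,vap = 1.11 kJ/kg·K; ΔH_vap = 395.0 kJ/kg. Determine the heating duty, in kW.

Q = 92.7 kW

liquid 109→118 °C: 18.45 kJ/kg
vaporisation at 118 °C: 395 kJ/kg
vapour 118→131 °C: 14.43 kJ/kg
Δh = 18.45 + 395 + 14.43 = 427.88 kJ/kg
Q = ṁ·Δh = 779.7 kg/h × 427.88 kJ/kg = 333620 kJ/h
|Q| = 92.672 kW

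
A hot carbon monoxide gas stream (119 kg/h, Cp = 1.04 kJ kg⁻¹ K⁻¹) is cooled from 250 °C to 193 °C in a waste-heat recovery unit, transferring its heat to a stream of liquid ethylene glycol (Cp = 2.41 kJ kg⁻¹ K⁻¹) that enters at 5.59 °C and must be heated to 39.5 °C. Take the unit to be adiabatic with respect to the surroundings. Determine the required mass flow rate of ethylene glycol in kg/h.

Heat released by hot stream: Q = 119 × 1.04 × (250 − 193) = 7054.3 kJ/h
Energy balance on cold side (adiabatic exchanger): Q = ṁ_c·Cp_c·(T_c,out − T_c,in)
ṁ_c = 7054.3 / [2.41 × (39.5 − 5.59)] = 86.32 kg/h

ṁ_c = 86.3 kg/h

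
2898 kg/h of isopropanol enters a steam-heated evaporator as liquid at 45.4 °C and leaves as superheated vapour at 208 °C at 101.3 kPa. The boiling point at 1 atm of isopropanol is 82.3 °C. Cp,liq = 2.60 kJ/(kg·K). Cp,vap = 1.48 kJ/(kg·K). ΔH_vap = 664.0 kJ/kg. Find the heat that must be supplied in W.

liquid 45.4→82.3 °C: 95.94 kJ/kg
vaporisation at 82.3 °C: 664 kJ/kg
vapour 82.3→208 °C: 186.04 kJ/kg
Δh = 95.94 + 664 + 186.04 = 945.98 kJ/kg
Q = ṁ·Δh = 2898 kg/h × 945.98 kJ/kg = 2.7414e+06 kJ/h
|Q| = 761.51 kW = 761510 W

Q = 762000 W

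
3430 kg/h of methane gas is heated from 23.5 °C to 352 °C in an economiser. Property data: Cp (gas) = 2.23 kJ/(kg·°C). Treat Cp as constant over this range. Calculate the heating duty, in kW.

Q = ṁ·Cp·ΔT = 3430 × 2.23 × (352 − 23.5) = 2.5127e+06 kJ/h
Converting: 2.5127e+06 / 3600 s = 697.96 kW

Q = 698 kW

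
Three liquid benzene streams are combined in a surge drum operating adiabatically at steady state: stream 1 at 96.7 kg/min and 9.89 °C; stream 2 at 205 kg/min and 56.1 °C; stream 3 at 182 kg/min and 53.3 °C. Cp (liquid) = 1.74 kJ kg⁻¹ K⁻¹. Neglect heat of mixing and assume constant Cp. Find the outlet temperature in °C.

T_out = 45.8 °C

Energy balance with Q = 0: Σ ṁᵢCp,ᵢ(T_out − Tᵢ) = 0
T_out = Σ ṁᵢCp,ᵢTᵢ / Σ ṁᵢCp,ᵢ
      = 38554 / 841.64 = 45.808 °C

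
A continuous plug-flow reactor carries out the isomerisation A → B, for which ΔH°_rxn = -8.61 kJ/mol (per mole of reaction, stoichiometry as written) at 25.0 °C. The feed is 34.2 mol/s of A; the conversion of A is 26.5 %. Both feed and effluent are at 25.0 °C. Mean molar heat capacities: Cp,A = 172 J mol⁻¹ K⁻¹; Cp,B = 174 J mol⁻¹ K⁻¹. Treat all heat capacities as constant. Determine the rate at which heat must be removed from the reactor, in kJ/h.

Q_out = 281000 kJ/h

Extent of reaction ξ = 0.265 × 34.2 = 9.063 mol/s
Reaction term: ξ·ΔH°_rxn = 9.063 × -8.61 = -78.032 kJ/s
Q = ΔH = -78.032 kJ/s = -78.032 kW
Heat removed = 280920 kJ/h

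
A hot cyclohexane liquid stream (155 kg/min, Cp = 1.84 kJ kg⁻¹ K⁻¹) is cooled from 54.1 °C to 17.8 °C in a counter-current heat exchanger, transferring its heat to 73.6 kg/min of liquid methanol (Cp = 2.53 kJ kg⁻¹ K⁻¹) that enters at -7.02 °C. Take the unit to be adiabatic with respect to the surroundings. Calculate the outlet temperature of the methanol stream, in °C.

T_c,out = 48.6 °C

Heat released by hot stream: Q = 155 × 1.84 × (54.1 − 17.8) = 10353 kJ/min
Energy balance on cold side (adiabatic exchanger): Q = ṁ_c·Cp_c·(T_c,out − T_c,in)
T_c,out = -7.02 + 10353/(73.6 × 2.53) = 48.578 °C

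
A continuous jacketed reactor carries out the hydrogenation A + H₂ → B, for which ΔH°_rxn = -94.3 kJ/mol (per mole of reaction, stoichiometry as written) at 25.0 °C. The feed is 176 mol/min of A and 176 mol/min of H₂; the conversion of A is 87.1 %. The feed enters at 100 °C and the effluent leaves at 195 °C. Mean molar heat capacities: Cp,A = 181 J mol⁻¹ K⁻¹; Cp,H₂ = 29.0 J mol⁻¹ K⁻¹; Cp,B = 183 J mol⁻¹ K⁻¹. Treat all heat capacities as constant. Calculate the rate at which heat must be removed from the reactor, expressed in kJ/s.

Q_out = 194 kJ/s

Extent of reaction ξ = 0.871 × 176 = 153.3 mol/min
Reaction term: ξ·ΔH°_rxn = 153.3 × -94.3 = -14456 kJ/min
Sensible, feed 100→25 °C: -2772 kJ/min
Outlet flows (mol/min): A 22.704, H₂ 22.704, B 153.3
Sensible, products 25→195 °C: 5579.6 kJ/min
Q = ΔH = -11648 kJ/min = -194.14 kW
Heat removed = 194.14 kJ/s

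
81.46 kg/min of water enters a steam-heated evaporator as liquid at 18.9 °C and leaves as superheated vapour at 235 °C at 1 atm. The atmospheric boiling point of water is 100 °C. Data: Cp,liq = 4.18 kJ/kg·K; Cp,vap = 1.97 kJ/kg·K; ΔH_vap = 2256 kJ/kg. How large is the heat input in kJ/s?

Q = 3880 kJ/s

liquid 18.9→100 °C: 339 kJ/kg
vaporisation at 100 °C: 2256 kJ/kg
vapour 100→235 °C: 265.95 kJ/kg
Δh = 339 + 2256 + 265.95 = 2860.9 kJ/kg
Q = ṁ·Δh = 81.46 kg/min × 2860.9 kJ/kg = 233050 kJ/min
|Q| = 3884.2 kW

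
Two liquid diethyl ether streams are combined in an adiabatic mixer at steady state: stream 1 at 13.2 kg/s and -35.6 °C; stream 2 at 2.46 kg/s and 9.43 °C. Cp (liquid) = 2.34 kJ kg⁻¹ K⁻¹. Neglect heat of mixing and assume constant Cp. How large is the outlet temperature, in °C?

No heat crosses the boundary, so H_out = H_in.
T_out = Σ ṁᵢCp,ᵢTᵢ / Σ ṁᵢCp,ᵢ
      = -1045.3 / 36.644 = -28.526 °C

T_out = -28.5 °C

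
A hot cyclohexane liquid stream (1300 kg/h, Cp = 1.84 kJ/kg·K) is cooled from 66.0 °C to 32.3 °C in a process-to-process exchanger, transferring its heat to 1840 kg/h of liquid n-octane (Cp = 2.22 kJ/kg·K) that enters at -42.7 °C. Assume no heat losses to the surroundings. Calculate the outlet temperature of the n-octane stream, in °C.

T_c,out = -23.0 °C

Heat released by hot stream: Q = 1300 × 1.84 × (66.0 − 32.3) = 80610 kJ/h
Energy balance on cold side (adiabatic exchanger): Q = ṁ_c·Cp_c·(T_c,out − T_c,in)
T_c,out = -42.7 + 80610/(1840 × 2.22) = -22.966 °C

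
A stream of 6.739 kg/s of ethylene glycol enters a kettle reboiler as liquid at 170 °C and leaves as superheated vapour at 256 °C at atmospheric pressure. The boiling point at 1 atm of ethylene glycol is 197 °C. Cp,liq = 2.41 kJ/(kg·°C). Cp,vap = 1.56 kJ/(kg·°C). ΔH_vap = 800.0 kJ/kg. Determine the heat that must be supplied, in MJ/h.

Q = 23200 MJ/h

liquid 170→197 °C: 65.07 kJ/kg
vaporisation at 197 °C: 800 kJ/kg
vapour 197→256 °C: 92.04 kJ/kg
Δh = 65.07 + 800 + 92.04 = 957.11 kJ/kg
Q = ṁ·Δh = 6.739 kg/s × 957.11 kJ/kg = 6450 kJ/s
|Q| = 6450 kW = 23220 MJ/h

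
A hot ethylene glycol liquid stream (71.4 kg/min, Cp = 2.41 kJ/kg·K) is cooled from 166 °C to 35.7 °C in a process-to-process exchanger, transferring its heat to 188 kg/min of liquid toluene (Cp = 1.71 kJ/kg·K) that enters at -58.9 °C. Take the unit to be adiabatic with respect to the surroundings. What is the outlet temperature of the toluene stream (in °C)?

Heat released by hot stream: Q = 71.4 × 2.41 × (166 − 35.7) = 22421 kJ/min
Energy balance on cold side (adiabatic exchanger): Q = ṁ_c·Cp_c·(T_c,out − T_c,in)
T_c,out = -58.9 + 22421/(188 × 1.71) = 10.844 °C

T_c,out = 10.8 °C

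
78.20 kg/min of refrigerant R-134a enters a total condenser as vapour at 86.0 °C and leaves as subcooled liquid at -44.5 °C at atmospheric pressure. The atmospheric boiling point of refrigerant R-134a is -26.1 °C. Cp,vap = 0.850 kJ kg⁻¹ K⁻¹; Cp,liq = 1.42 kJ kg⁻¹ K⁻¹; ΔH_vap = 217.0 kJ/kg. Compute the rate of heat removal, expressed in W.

vapour 86.0→-26.1 °C: -95.285 kJ/kg
condensation at -26.1 °C: -217 kJ/kg
liquid -26.1→-44.5 °C: -26.128 kJ/kg
Δh = -95.285 + -217 + -26.128 = -338.41 kJ/kg
Q = ṁ·Δh = 78.20 kg/min × -338.41 kJ/kg = -26464 kJ/min
|Q| = 441.06 kW = 441060 W

Q_c = 441000 W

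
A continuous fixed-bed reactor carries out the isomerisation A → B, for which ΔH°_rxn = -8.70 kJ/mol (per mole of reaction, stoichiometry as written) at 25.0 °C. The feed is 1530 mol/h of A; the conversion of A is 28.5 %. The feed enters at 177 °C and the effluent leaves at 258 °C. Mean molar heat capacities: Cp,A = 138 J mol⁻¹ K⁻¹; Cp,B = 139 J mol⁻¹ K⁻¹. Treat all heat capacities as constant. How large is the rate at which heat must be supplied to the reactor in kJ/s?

Extent of reaction ξ = 0.285 × 1530 = 436.05 mol/h
Reaction term: ξ·ΔH°_rxn = 436.05 × -8.70 = -3793.6 kJ/h
Sensible, feed 177→25 °C: -32093 kJ/h
Outlet flows (mol/h): A 1094, B 436.05
Sensible, products 25→258 °C: 49297 kJ/h
Q = ΔH = 13410 kJ/h = 3.7251 kW
Heat supplied = 3.7251 kJ/s

Q_in = 3.73 kJ/s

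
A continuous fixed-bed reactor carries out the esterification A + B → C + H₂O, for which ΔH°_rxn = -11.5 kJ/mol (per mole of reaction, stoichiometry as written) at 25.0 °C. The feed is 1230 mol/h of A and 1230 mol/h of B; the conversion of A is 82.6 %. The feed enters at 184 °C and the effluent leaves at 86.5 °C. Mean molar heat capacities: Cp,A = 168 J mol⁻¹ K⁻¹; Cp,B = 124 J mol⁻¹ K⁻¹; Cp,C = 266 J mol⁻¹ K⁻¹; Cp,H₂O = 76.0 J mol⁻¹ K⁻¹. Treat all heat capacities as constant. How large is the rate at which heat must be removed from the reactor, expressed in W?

Extent of reaction ξ = 0.826 × 1230 = 1016 mol/h
Reaction term: ξ·ΔH°_rxn = 1016 × -11.5 = -11684 kJ/h
Sensible, feed 184→25 °C: -57106 kJ/h
Outlet flows (mol/h): A 214.02, B 214.02, C 1016, H₂O 1016
Sensible, products 25→86.5 °C: 25212 kJ/h
Q = ΔH = -43578 kJ/h = -12.105 kW
Heat removed = 12105 W

Q_out = 12100 W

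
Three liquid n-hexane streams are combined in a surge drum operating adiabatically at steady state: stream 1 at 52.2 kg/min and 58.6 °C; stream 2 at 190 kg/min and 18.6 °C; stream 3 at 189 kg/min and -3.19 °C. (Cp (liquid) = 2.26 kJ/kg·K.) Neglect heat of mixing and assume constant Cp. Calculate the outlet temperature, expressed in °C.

Adiabatic, steady state ⇒ Σ ṁᵢCp,ᵢ(T_out − Tᵢ) = 0
Σ ṁᵢCp,ᵢTᵢ = 52.2×2.26×58.6 + 190×2.26×18.6 + 189×2.26×-3.19 = 13537
Σ ṁᵢCp,ᵢ = 52.2×2.26 + 190×2.26 + 189×2.26 = 974.51
T_out = 13537 / 974.51 = 13.891 °C

T_out = 13.9 °C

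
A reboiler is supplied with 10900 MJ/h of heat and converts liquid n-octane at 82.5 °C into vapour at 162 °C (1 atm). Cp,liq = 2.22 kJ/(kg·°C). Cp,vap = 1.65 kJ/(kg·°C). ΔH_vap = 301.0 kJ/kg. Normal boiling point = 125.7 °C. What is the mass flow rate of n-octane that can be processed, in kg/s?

Δh = 2.22×(125.7−82.5) + 301.0 + 1.65×(162−125.7) = 456.8 kJ/kg
Q = 10900 MJ/h = 3027.8 kJ/s = 3027.8 kJ/s
ṁ = Q/Δh = 3027.8 / 456.8 = 6.6282 kg/s

ṁ = 6.63 kg/s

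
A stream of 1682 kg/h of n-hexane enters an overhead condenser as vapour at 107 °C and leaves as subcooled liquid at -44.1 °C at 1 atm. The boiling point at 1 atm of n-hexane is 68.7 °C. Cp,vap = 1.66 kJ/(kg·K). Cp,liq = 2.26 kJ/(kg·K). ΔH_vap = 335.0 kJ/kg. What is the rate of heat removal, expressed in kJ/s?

Q_c = 305 kJ/s

vapour 107→68.7 °C: -63.578 kJ/kg
condensation at 68.7 °C: -335 kJ/kg
liquid 68.7→-44.1 °C: -254.93 kJ/kg
Δh = -63.578 + -335 + -254.93 = -653.51 kJ/kg
Q = ṁ·Δh = 1682 kg/h × -653.51 kJ/kg = -1.0992e+06 kJ/h
|Q| = 305.33 kW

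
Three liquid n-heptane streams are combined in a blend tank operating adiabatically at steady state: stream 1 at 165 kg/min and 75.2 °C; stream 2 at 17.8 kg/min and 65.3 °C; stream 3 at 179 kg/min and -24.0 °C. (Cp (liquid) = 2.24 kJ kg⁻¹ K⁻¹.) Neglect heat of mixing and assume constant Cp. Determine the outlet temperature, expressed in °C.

No heat crosses the boundary, so H_out = H_in.
Σ ṁᵢCp,ᵢTᵢ = 165×2.24×75.2 + 17.8×2.24×65.3 + 179×2.24×-24.0 = 20775
Σ ṁᵢCp,ᵢ = 165×2.24 + 17.8×2.24 + 179×2.24 = 810.43
T_out = 20775 / 810.43 = 25.634 °C

T_out = 25.6 °C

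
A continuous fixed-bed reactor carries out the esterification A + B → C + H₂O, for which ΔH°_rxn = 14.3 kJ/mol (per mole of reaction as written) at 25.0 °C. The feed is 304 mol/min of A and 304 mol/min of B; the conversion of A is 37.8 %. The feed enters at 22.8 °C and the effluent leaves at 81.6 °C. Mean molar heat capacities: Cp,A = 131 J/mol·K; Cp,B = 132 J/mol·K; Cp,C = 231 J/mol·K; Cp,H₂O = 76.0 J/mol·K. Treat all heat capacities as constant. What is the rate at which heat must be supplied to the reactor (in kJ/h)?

Q_in = 398000 kJ/h

Extent of reaction ξ = 0.378 × 304 = 114.91 mol/min
Reaction term: ξ·ΔH°_rxn = 114.91 × 14.3 = 1643.2 kJ/min
Sensible, feed 22.8→25 °C: 175.89 kJ/min
Outlet flows (mol/min): A 189.09, B 189.09, C 114.91, H₂O 114.91
Sensible, products 25→81.6 °C: 4811.5 kJ/min
Q = ΔH = 6630.6 kJ/min = 110.51 kW
Heat supplied = 397840 kJ/h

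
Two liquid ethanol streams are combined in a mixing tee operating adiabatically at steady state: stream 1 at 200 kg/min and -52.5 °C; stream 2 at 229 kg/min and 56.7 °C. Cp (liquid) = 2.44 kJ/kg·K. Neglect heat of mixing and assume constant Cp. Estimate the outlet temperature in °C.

T_out = 5.79 °C

Energy balance with Q = 0: Σ ṁᵢCp,ᵢ(T_out − Tᵢ) = 0
Σ ṁᵢCp,ᵢTᵢ = 200×2.44×-52.5 + 229×2.44×56.7 = 6061.7
Σ ṁᵢCp,ᵢ = 200×2.44 + 229×2.44 = 1046.8
T_out = 6061.7 / 1046.8 = 5.7909 °C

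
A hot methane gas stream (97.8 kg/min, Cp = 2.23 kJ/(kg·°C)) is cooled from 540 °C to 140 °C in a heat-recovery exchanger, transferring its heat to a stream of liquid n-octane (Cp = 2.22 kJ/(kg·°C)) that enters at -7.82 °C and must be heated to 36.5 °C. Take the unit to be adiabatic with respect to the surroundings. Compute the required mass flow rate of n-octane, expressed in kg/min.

ṁ_c = 887 kg/min

Heat released by hot stream: Q = 97.8 × 2.23 × (540 − 140) = 87238 kJ/min
Energy balance on cold side (adiabatic exchanger): Q = ṁ_c·Cp_c·(T_c,out − T_c,in)
ṁ_c = 87238 / [2.22 × (36.5 − -7.82)] = 886.65 kg/min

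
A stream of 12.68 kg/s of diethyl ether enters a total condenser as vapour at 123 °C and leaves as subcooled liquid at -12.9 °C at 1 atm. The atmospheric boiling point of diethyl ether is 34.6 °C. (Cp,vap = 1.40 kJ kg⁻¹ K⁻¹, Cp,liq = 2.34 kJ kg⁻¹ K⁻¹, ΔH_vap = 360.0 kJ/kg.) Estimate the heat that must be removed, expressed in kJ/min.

vapour 123→34.6 °C: -123.76 kJ/kg
condensation at 34.6 °C: -360 kJ/kg
liquid 34.6→-12.9 °C: -111.15 kJ/kg
Δh = -123.76 + -360 + -111.15 = -594.91 kJ/kg
Q = ṁ·Δh = 12.68 kg/s × -594.91 kJ/kg = -7543.5 kJ/s
|Q| = 7543.5 kW = 452610 kJ/min

Q_c = 453000 kJ/min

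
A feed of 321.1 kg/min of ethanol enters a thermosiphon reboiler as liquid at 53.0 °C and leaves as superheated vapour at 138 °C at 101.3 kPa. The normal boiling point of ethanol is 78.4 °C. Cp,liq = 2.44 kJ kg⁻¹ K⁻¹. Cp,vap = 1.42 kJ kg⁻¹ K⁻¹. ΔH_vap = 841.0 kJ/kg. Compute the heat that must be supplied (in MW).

Q = 5.29 MW

liquid 53.0→78.4 °C: 61.976 kJ/kg
vaporisation at 78.4 °C: 841 kJ/kg
vapour 78.4→138 °C: 84.632 kJ/kg
Δh = 61.976 + 841 + 84.632 = 987.61 kJ/kg
Q = ṁ·Δh = 321.1 kg/min × 987.61 kJ/kg = 317120 kJ/min
|Q| = 5285.3 kW = 5.2853 MW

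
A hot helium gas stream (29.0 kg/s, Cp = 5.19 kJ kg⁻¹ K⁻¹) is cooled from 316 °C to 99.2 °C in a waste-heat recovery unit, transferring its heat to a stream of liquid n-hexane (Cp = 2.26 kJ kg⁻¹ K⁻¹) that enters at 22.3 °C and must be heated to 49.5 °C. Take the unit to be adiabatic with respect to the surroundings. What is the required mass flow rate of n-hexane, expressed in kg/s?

ṁ_c = 531 kg/s

Heat released by hot stream: Q = 29.0 × 5.19 × (316 − 99.2) = 32631 kJ/s
Energy balance on cold side (adiabatic exchanger): Q = ṁ_c·Cp_c·(T_c,out − T_c,in)
ṁ_c = 32631 / [2.26 × (49.5 − 22.3)] = 530.82 kg/s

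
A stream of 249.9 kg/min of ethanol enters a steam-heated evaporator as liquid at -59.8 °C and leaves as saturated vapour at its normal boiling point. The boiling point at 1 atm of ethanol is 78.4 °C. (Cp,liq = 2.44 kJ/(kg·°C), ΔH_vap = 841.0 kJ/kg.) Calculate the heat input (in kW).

Q = 4910 kW

liquid -59.8→78.4 °C: 337.21 kJ/kg
vaporisation at 78.4 °C: 841 kJ/kg
Δh = 337.21 + 841 = 1178.2 kJ/kg
Q = ṁ·Δh = 249.9 kg/min × 1178.2 kJ/kg = 294430 kJ/min
|Q| = 4907.2 kW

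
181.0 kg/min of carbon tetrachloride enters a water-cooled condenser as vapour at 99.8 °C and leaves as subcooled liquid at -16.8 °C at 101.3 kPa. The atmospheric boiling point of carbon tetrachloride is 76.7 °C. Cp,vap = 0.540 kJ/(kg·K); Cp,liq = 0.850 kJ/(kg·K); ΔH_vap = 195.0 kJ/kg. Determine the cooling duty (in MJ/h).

Q_c = 3120 MJ/h

vapour 99.8→76.7 °C: -12.474 kJ/kg
condensation at 76.7 °C: -195 kJ/kg
liquid 76.7→-16.8 °C: -79.475 kJ/kg
Δh = -12.474 + -195 + -79.475 = -286.95 kJ/kg
Q = ṁ·Δh = 181.0 kg/min × -286.95 kJ/kg = -51938 kJ/min
|Q| = 865.63 kW = 3116.3 MJ/h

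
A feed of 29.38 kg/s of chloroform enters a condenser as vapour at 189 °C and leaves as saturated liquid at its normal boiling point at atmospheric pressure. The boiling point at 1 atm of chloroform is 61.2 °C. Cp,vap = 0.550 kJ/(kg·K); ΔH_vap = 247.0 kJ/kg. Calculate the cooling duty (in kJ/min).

vapour 189→61.2 °C: -70.29 kJ/kg
condensation at 61.2 °C: -247 kJ/kg
Δh = -70.29 + -247 = -317.29 kJ/kg
Q = ṁ·Δh = 29.38 kg/s × -317.29 kJ/kg = -9322 kJ/s
|Q| = 9322 kW = 559320 kJ/min

Q_c = 559000 kJ/min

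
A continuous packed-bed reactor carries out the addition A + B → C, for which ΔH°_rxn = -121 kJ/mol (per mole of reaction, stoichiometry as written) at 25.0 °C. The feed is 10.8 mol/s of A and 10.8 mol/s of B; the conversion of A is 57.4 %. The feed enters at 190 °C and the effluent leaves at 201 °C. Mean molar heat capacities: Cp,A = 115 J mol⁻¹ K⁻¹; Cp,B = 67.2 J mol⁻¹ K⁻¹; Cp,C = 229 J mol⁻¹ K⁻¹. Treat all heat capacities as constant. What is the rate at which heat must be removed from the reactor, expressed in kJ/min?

Q_out = 40600 kJ/min

Extent of reaction ξ = 0.574 × 10.8 = 6.1992 mol/s
Reaction term: ξ·ΔH°_rxn = 6.1992 × -121 = -750.1 kJ/s
Sensible, feed 190→25 °C: -324.68 kJ/s
Outlet flows (mol/s): A 4.6008, B 4.6008, C 6.1992
Sensible, products 25→201 °C: 397.39 kJ/s
Q = ΔH = -677.4 kJ/s = -677.4 kW
Heat removed = 40644 kJ/min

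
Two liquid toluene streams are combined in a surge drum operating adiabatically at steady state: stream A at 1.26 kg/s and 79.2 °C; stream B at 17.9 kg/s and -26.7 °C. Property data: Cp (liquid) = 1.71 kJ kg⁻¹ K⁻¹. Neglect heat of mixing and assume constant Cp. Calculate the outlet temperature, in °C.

T_out = -19.7 °C

Energy balance with Q = 0: Σ ṁᵢCp,ᵢ(T_out − Tᵢ) = 0
T_out = Σ ṁᵢCp,ᵢTᵢ / Σ ṁᵢCp,ᵢ
      = -646.62 / 32.764 = -19.736 °C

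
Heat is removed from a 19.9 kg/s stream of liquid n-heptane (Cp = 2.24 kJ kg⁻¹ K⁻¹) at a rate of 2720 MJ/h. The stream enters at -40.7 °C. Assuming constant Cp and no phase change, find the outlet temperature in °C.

Q = 2720 MJ/h = 755.56 kJ/s
ΔT = Q/(ṁ·Cp) = 755.56/(19.9×2.24) = 16.95 K
T_out = -40.7 − 16.95 = -57.65 °C

T_out = -57.6 °C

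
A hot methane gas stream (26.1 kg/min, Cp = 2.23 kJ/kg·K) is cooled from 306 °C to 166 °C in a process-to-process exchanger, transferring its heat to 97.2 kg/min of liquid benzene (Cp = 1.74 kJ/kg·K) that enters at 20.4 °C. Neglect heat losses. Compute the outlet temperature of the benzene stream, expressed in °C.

Heat released by hot stream: Q = 26.1 × 2.23 × (306 − 166) = 8148.4 kJ/min
Energy balance on cold side (adiabatic exchanger): Q = ṁ_c·Cp_c·(T_c,out − T_c,in)
T_c,out = 20.4 + 8148.4/(97.2 × 1.74) = 68.579 °C

T_c,out = 68.6 °C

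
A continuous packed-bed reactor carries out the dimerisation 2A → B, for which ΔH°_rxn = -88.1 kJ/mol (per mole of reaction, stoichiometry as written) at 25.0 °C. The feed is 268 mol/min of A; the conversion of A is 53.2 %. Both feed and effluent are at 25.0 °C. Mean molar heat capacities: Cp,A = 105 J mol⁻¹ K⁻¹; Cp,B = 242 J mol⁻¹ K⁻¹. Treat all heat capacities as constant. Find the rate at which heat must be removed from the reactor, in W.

Q_out = 105000 W

Extent of reaction ξ = 0.532 × 268 / 2 = 71.288 mol/min
Reaction term: ξ·ΔH°_rxn = 71.288 × -88.1 = -6280.5 kJ/min
Q = ΔH = -6280.5 kJ/min = -104.67 kW
Heat removed = 104670 W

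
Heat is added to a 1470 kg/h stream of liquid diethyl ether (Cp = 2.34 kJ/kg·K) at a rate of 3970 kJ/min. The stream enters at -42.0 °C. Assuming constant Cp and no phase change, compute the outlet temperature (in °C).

Q = 3970 kJ/min = 238200 kJ/h
ΔT = Q/(ṁ·Cp) = 238200/(1470×2.34) = 69.248 K
T_out = -42.0 + 69.248 = 27.248 °C

T_out = 27.2 °C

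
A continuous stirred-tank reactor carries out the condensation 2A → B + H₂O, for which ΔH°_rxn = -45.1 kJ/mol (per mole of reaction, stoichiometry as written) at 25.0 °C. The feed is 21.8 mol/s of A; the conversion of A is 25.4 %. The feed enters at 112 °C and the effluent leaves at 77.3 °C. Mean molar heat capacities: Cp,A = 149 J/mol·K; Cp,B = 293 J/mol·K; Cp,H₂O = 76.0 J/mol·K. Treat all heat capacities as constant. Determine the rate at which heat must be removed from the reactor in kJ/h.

Q_out = 818000 kJ/h

Extent of reaction ξ = 0.254 × 21.8 / 2 = 2.7686 mol/s
Reaction term: ξ·ΔH°_rxn = 2.7686 × -45.1 = -124.86 kJ/s
Sensible, feed 112→25 °C: -282.59 kJ/s
Outlet flows (mol/s): A 16.263, B 2.7686, H₂O 2.7686
Sensible, products 25→77.3 °C: 180.16 kJ/s
Q = ΔH = -227.3 kJ/s = -227.3 kW
Heat removed = 818260 kJ/h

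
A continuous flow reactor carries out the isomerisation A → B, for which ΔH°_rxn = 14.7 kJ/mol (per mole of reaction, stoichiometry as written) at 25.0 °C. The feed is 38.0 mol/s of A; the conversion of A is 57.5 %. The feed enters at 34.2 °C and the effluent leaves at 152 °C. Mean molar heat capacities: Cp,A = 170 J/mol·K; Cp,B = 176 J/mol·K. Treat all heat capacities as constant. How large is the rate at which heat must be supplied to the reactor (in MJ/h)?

Extent of reaction ξ = 0.575 × 38.0 = 21.85 mol/s
Reaction term: ξ·ΔH°_rxn = 21.85 × 14.7 = 321.19 kJ/s
Sensible, feed 34.2→25 °C: -59.432 kJ/s
Outlet flows (mol/s): A 16.15, B 21.85
Sensible, products 25→152 °C: 837.07 kJ/s
Q = ΔH = 1098.8 kJ/s = 1098.8 kW
Heat supplied = 3955.8 MJ/h

Q_in = 3960 MJ/h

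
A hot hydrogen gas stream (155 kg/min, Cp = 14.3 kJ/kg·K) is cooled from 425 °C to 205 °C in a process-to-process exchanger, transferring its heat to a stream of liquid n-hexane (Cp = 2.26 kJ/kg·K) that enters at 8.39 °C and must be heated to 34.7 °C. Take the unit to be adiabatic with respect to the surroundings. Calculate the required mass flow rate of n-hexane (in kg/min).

Heat released by hot stream: Q = 155 × 14.3 × (425 − 205) = 487630 kJ/min
Energy balance on cold side (adiabatic exchanger): Q = ṁ_c·Cp_c·(T_c,out − T_c,in)
ṁ_c = 487630 / [2.26 × (34.7 − 8.39)] = 8200.9 kg/min

ṁ_c = 8200 kg/min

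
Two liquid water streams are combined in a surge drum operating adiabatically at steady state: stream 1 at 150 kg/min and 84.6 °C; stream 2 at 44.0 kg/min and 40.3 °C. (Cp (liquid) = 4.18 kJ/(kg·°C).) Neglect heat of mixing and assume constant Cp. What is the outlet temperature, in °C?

T_out = 74.6 °C

No heat crosses the boundary, so H_out = H_in.
T_out = Σ ṁᵢCp,ᵢTᵢ / Σ ṁᵢCp,ᵢ
      = 60456 / 810.92 = 74.553 °C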